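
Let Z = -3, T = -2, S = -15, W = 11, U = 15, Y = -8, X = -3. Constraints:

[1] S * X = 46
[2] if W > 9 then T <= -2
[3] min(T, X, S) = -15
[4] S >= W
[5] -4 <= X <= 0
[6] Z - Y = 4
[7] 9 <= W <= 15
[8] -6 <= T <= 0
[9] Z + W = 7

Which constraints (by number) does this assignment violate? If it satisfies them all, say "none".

[1] S * X = -15 * (-3) = 45, not 46 — fails.
[2] W = 11 > 9, so we need T ≤ -2; T = -2 ≤ -2 — holds.
[3] min(-2, -3, -15) = -15 — holds.
[4] S = -15, W = 11; -15 < 11 (want ≥) — fails.
[5] X = -3 lies in [-4, 0] — holds.
[6] Z - Y = -3 - (-8) = 5, not 4 — fails.
[7] W = 11 lies in [9, 15] — holds.
[8] T = -2 lies in [-6, 0] — holds.
[9] Z + W = -3 + 11 = 8, not 7 — fails.

Violated: 1, 4, 6, 9.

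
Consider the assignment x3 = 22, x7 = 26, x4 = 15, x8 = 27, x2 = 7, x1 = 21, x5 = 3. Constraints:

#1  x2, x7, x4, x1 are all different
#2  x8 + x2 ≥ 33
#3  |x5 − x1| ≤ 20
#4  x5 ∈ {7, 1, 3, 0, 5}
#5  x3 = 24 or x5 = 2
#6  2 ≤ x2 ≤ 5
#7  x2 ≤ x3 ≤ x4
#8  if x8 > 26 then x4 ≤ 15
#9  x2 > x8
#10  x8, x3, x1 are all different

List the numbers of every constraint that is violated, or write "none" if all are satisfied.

Constraints 5, 6, 7, and 9 are violated.

#1 values 7, 26, 15, 21 are pairwise distinct — satisfied.
#2 x8 + x2 = 27 + 7 = 34; 34 ≥ 33 — satisfied.
#3 |3 − 21| = 18; 18 ≤ 20 — satisfied.
#4 x5 = 3 is in {7, 1, 3, 0, 5} — satisfied.
#5 x3 = 22 ≠ 24 and x5 = 3 ≠ 2; both disjuncts false — violated.
#6 x2 = 7 is outside [2, 5] — violated.
#7 values 7, 22, 15; x3 = 22 is not ≤ x4 = 15 — violated.
#8 x8 = 27 > 26, so we need x4 ≤ 15; x4 = 15 ≤ 15 — satisfied.
#9 x2 = 7, x8 = 27; 7 ≤ 27 (want >) — violated.
#10 values 27, 22, 21 are pairwise distinct — satisfied.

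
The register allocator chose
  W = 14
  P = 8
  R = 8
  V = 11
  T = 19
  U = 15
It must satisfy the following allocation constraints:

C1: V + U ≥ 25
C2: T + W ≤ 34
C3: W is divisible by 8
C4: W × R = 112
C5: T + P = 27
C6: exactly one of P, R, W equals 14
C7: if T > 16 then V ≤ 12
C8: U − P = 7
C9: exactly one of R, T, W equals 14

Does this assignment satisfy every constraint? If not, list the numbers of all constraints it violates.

No — constraint 3 is not satisfied.

C1: V + U = 11 + 15 = 26; 26 ≥ 25 — OK.
C2: T + W = 19 + 14 = 33; 33 ≤ 34 — OK.
C3: 14 = 8×1 + 6, so 8 does not divide 14 — violated.
C4: W × R = 14 × 8 = 112 — OK.
C5: T + P = 19 + 8 = 27 — OK.
C6: P=8, R=8, W=14; 1 of them equals 14 — OK.
C7: T = 19 > 16, so we need V ≤ 12; V = 11 ≤ 12 — OK.
C8: U − P = 15 − 8 = 7 — OK.
C9: R=8, T=19, W=14; 1 of them equals 14 — OK.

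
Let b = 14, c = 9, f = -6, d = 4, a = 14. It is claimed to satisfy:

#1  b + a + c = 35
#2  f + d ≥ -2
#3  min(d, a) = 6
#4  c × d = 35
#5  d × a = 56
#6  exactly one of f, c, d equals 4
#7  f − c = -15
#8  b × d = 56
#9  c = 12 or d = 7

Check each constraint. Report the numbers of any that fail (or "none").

#1 b + a + c = 14 + 14 + 9 = 37, not 35  ✗
#2 f + d = -6 + 4 = -2; -2 ≥ -2  ✓
#3 min(4, 14) = 4, not 6  ✗
#4 c × d = 9 × 4 = 36, not 35  ✗
#5 d × a = 4 × 14 = 56  ✓
#6 f=-6, c=9, d=4; 1 of them equals 4  ✓
#7 f − c = -6 − 9 = -15  ✓
#8 b × d = 14 × 4 = 56  ✓
#9 c = 9 ≠ 12 and d = 4 ≠ 7; both disjuncts false  ✗

No — constraints 1, 3, 4, 9 are not satisfied.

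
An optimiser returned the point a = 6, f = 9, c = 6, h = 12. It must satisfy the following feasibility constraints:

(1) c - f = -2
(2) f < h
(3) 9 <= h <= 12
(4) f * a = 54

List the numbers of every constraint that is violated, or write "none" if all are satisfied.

(1) c - f = 6 - 9 = -3, not -2  false
(2) f = 9, h = 12; 9 < 12  true
(3) h = 12 lies in [9, 12]  true
(4) f * a = 9 * 6 = 54  true

Constraint 1 does not hold.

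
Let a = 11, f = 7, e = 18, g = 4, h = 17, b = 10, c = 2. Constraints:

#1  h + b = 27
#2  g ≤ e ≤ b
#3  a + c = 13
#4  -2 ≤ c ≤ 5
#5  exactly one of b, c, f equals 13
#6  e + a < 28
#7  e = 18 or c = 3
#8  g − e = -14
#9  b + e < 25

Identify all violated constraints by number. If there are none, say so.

Constraints 2, 5, 6, 9 do not hold.

#1 h + b = 17 + 10 = 27 — holds.
#2 values 4, 18, 10; e = 18 is not ≤ b = 10 — fails.
#3 a + c = 11 + 2 = 13 — holds.
#4 c = 2 lies in [-2, 5] — holds.
#5 b=10, c=2, f=7; 0 of them equal 13, not exactly one — fails.
#6 e + a = 18 + 11 = 29; 29 ≥ 28, bound 28 not met — fails.
#7 e = 18 = 18 (first disjunct) — holds.
#8 g − e = 4 − 18 = -14 — holds.
#9 b + e = 10 + 18 = 28; 28 ≥ 25, bound 25 not met — fails.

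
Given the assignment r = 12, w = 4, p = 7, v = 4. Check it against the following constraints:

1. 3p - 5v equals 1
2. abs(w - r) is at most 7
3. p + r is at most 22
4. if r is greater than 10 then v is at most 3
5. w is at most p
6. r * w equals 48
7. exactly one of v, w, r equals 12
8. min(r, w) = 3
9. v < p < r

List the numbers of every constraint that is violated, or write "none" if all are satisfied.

Constraints 2, 4, and 8 do not hold.

1. 3p - 5v = 3(7) - 5(4) = 1 — satisfied.
2. abs(4 - 12) = 8; 8 > 7, exceeds bound 7 — violated.
3. p + r = 7 + 12 = 19; 19 ≤ 22 — satisfied.
4. r = 12 > 10, so we need v ≤ 3; but v = 4 > 3 — violated.
5. w = 4, p = 7; 4 ≤ 7 — satisfied.
6. r * w = 12 * 4 = 48 — satisfied.
7. v=4, w=4, r=12; 1 of them equals 12 — satisfied.
8. min(12, 4) = 4, not 3 — violated.
9. values 4 < 7 < 12 — satisfied.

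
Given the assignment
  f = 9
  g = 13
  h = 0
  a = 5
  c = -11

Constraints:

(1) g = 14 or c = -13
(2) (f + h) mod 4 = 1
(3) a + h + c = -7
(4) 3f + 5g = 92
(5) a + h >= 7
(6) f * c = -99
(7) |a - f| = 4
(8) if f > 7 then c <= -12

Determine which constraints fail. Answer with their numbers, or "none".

(1) g = 13 ≠ 14 and c = -11 ≠ -13; both disjuncts false  no
(2) f + h = 9; 9 mod 4 = 1  yes
(3) a + h + c = 5 + 0 + (-11) = -6, not -7  no
(4) 3f + 5g = 3(9) + 5(13) = 92  yes
(5) a + h = 5 + 0 = 5; 5 < 7, bound 7 not met  no
(6) f * c = 9 * (-11) = -99  yes
(7) |5 - 9| = 4  yes
(8) f = 9 > 7, so we need c ≤ -12; but c = -11 > -12  no

The assignment fails constraints 1, 3, 5, 8.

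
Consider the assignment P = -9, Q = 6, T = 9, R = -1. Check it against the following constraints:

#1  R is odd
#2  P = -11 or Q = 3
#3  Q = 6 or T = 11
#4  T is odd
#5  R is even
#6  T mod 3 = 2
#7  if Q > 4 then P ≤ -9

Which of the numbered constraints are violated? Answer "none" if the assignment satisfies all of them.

No — constraints 2, 5, 6 are not satisfied.

#1 R = -1 is odd  OK
#2 P = -9 ≠ -11 and Q = 6 ≠ 3; both disjuncts false  FAIL
#3 Q = 6 = 6 (first disjunct)  OK
#4 T = 9 is odd  OK
#5 R = -1 is odd  FAIL
#6 9 mod 3 = 0, not 2  FAIL
#7 Q = 6 > 4, so we need P ≤ -9; P = -9 ≤ -9  OK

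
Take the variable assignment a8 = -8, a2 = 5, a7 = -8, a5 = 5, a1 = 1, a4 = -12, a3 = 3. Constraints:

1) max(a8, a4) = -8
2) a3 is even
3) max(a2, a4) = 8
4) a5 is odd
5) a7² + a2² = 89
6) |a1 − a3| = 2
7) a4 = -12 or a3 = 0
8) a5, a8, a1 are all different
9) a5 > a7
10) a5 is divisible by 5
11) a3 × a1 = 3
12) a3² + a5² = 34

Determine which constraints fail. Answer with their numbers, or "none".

1) max(-8, -12) = -8  holds
2) a3 = 3 is odd  fails
3) max(5, -12) = 5, not 8  fails
4) a5 = 5 is odd  holds
5) a7² + a2² = (-8)² + 5² = 64 + 25 = 89  holds
6) |1 − 3| = 2  holds
7) a4 = -12 = -12 (first disjunct)  holds
8) values 5, -8, 1 are pairwise distinct  holds
9) a5 = 5, a7 = -8; 5 > -8  holds
10) 5 / 5 = 1, so 5 divides 5  holds
11) a3 × a1 = 3 × 1 = 3  holds
12) a3² + a5² = 3² + 5² = 9 + 25 = 34  holds

Constraints 2, 3 do not hold.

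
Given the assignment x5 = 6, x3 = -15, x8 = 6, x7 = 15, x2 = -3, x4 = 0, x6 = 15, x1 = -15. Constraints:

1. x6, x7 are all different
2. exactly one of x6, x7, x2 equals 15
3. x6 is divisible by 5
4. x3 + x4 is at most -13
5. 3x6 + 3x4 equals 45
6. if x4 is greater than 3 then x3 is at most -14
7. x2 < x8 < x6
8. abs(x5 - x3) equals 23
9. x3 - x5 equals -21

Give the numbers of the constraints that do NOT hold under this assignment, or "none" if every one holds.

1. x6 = x7 = 15, not all different — does not hold.
2. x6=15, x7=15, x2=-3; 2 of them equal 15, not exactly one — does not hold.
3. 15 / 5 = 3, so 5 divides 15 — holds.
4. x3 + x4 = -15 + 0 = -15; -15 ≤ -13 — holds.
5. 3x6 + 3x4 = 3(15) + 3(0) = 45 — holds.
6. x4 = 0, not > 3; antecedent false, conditional vacuously true — holds.
7. values -3 < 6 < 15 — holds.
8. abs(6 - (-15)) = 21, not 23 — does not hold.
9. x3 - x5 = -15 - 6 = -21 — holds.

Constraints 1, 2, 8 do not hold.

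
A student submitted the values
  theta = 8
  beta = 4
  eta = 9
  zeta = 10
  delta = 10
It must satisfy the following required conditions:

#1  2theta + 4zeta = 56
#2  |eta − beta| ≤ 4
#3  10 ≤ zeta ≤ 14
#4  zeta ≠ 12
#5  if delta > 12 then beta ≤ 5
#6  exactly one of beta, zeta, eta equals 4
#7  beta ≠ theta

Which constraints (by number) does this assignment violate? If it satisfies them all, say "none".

Violated: 2.

#1 2theta + 4zeta = 2(8) + 4(10) = 56 — OK.
#2 |9 − 4| = 5; 5 > 4, exceeds bound 4 — violated.
#3 zeta = 10 lies in [10, 14] — OK.
#4 zeta = 10, and 10 ≠ 12 — OK.
#5 delta = 10, not > 12; antecedent false, conditional vacuously true — OK.
#6 beta=4, zeta=10, eta=9; 1 of them equals 4 — OK.
#7 beta = 4, theta = 8; distinct — OK.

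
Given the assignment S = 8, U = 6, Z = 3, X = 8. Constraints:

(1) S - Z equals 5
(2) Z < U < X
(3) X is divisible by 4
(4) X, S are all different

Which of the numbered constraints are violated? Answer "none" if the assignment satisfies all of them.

(1) S - Z = 8 - 3 = 5  holds
(2) values 3 < 6 < 8  holds
(3) 8 / 4 = 2, so 4 divides 8  holds
(4) X = S = 8, not all different  fails

Constraint 4 does not hold.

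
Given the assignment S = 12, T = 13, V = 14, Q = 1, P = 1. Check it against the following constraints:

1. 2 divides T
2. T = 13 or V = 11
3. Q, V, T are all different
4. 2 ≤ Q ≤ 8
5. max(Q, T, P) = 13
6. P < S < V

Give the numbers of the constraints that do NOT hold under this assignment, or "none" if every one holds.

Constraints 1, 4 are violated.

1. 13 = 2×6 + 1, so 2 does not divide 13  fails
2. T = 13 = 13 (first disjunct)  holds
3. values 1, 14, 13 are pairwise distinct  holds
4. Q = 1 is outside [2, 8]  fails
5. max(1, 13, 1) = 13  holds
6. values 1 < 12 < 14  holds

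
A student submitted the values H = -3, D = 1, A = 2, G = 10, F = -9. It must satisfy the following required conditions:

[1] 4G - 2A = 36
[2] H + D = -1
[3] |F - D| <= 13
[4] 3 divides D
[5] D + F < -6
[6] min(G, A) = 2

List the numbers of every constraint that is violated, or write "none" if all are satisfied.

[1] 4G - 2A = 4(10) - 2(2) = 36 — holds.
[2] H + D = -3 + 1 = -2, not -1 — does not hold.
[3] |-9 - 1| = 10; 10 ≤ 13 — holds.
[4] 1 = 3*0 + 1, so 3 does not divide 1 — does not hold.
[5] D + F = 1 + (-9) = -8; -8 < -6 — holds.
[6] min(10, 2) = 2 — holds.

Violated: 2 and 4.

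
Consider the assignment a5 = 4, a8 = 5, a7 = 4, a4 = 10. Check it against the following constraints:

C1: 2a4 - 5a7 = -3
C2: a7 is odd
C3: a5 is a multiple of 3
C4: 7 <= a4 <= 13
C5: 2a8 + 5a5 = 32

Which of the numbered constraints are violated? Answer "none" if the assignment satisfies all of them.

C1: 2a4 - 5a7 = 2(10) - 5(4) = 0, not -3  false
C2: a7 = 4 is even  false
C3: 4 = 3*1 + 1, so 3 does not divide 4  false
C4: a4 = 10 lies in [7, 13]  true
C5: 2a8 + 5a5 = 2(5) + 5(4) = 30, not 32  false

No — constraints 1, 2, 3, 5 are not satisfied.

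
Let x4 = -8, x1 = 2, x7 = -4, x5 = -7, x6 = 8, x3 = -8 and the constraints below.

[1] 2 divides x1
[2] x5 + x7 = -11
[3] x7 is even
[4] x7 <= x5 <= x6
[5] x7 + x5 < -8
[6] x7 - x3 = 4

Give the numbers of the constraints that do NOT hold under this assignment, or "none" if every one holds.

Violated: 4.

[1] 2 / 2 = 1, so 2 divides 2 — holds.
[2] x5 + x7 = -7 + (-4) = -11 — holds.
[3] x7 = -4 is even — holds.
[4] values -4, -7, 8; x7 = -4 is not <= x5 = -7 — does not hold.
[5] x7 + x5 = -4 + (-7) = -11; -11 < -8 — holds.
[6] x7 - x3 = -4 - (-8) = 4 — holds.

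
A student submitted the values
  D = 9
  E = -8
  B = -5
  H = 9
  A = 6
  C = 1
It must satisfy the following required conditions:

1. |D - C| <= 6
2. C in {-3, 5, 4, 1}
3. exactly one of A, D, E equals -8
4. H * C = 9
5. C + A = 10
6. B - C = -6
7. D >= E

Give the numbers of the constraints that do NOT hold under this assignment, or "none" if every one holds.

Constraints 1 and 5 do not hold.

1. |9 - 1| = 8; 8 > 6, exceeds bound 6 — does not hold.
2. C = 1 is in {-3, 5, 4, 1} — holds.
3. A=6, D=9, E=-8; 1 of them equals -8 — holds.
4. H * C = 9 * 1 = 9 — holds.
5. C + A = 1 + 6 = 7, not 10 — does not hold.
6. B - C = -5 - 1 = -6 — holds.
7. D = 9, E = -8; 9 ≥ -8 — holds.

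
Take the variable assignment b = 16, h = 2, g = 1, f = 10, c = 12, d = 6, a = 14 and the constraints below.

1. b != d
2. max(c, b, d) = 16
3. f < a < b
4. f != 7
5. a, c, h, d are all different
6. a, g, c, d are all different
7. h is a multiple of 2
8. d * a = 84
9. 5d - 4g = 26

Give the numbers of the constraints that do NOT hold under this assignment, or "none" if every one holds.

No violations.

1. b = 16, d = 6; distinct  holds
2. max(12, 16, 6) = 16  holds
3. values 10 < 14 < 16  holds
4. f = 10, and 10 ≠ 7  holds
5. values 14, 12, 2, 6 are pairwise distinct  holds
6. values 14, 1, 12, 6 are pairwise distinct  holds
7. 2 / 2 = 1, so 2 divides 2  holds
8. d * a = 6 * 14 = 84  holds
9. 5d - 4g = 5(6) - 4(1) = 26  holds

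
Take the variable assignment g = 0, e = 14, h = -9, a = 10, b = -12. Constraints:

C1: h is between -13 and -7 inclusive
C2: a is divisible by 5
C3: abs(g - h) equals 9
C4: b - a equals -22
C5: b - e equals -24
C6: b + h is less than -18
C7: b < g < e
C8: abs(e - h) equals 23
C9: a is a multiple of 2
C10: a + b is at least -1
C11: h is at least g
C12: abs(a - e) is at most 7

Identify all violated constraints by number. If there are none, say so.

C1: h = -9 lies in [-13, -7] — satisfied.
C2: 10 / 5 = 2, so 5 divides 10 — satisfied.
C3: abs(0 - (-9)) = 9 — satisfied.
C4: b - a = -12 - 10 = -22 — satisfied.
C5: b - e = -12 - 14 = -26, not -24 — violated.
C6: b + h = -12 + (-9) = -21; -21 < -18 — satisfied.
C7: values -12 < 0 < 14 — satisfied.
C8: abs(14 - (-9)) = 23 — satisfied.
C9: 10 / 2 = 5, so 2 divides 10 — satisfied.
C10: a + b = 10 + (-12) = -2; -2 < -1, bound -1 not met — violated.
C11: h = -9, g = 0; -9 < 0 (want ≥) — violated.
C12: abs(10 - 14) = 4; 4 ≤ 7 — satisfied.

Constraints 5, 10, and 11 do not hold.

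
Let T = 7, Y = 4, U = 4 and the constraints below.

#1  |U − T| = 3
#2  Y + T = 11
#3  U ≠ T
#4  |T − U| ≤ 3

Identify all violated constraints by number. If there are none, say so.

No violations.

#1 |4 − 7| = 3 — satisfied.
#2 Y + T = 4 + 7 = 11 — satisfied.
#3 U = 4, T = 7; distinct — satisfied.
#4 |7 − 4| = 3; 3 ≤ 3 — satisfied.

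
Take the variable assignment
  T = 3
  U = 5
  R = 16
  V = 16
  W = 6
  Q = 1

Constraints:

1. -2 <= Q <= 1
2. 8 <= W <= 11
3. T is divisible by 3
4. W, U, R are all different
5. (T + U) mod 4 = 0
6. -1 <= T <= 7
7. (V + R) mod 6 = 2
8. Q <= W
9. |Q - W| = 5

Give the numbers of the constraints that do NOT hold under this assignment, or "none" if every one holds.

1. Q = 1 lies in [-2, 1] — satisfied.
2. W = 6 is outside [8, 11] — violated.
3. 3 / 3 = 1, so 3 divides 3 — satisfied.
4. values 6, 5, 16 are pairwise distinct — satisfied.
5. T + U = 8; 8 mod 4 = 0 — satisfied.
6. T = 3 lies in [-1, 7] — satisfied.
7. V + R = 32; 32 mod 6 = 2 — satisfied.
8. Q = 1, W = 6; 1 ≤ 6 — satisfied.
9. |1 - 6| = 5 — satisfied.

No — constraint 2 is not satisfied.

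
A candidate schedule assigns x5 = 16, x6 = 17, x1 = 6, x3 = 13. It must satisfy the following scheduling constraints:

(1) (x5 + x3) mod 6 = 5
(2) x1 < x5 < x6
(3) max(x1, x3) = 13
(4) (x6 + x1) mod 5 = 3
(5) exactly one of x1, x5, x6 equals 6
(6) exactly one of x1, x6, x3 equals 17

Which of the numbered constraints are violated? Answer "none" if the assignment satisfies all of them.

None — every constraint holds.

(1) x5 + x3 = 29; 29 mod 6 = 5  ✔
(2) values 6 < 16 < 17  ✔
(3) max(6, 13) = 13  ✔
(4) x6 + x1 = 23; 23 mod 5 = 3  ✔
(5) x1=6, x5=16, x6=17; 1 of them equals 6  ✔
(6) x1=6, x6=17, x3=13; 1 of them equals 17  ✔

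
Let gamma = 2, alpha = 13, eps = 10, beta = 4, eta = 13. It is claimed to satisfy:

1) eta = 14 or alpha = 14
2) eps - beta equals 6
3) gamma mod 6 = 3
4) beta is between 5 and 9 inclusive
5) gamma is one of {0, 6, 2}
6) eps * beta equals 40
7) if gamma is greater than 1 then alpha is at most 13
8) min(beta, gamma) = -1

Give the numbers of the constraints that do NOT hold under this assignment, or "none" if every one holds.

1) eta = 13 ≠ 14 and alpha = 13 ≠ 14; both disjuncts false — does not hold.
2) eps - beta = 10 - 4 = 6 — holds.
3) 2 mod 6 = 2, not 3 — does not hold.
4) beta = 4 is outside [5, 9] — does not hold.
5) gamma = 2 is in {0, 6, 2} — holds.
6) eps * beta = 10 * 4 = 40 — holds.
7) gamma = 2 > 1, so we need alpha ≤ 13; alpha = 13 ≤ 13 — holds.
8) min(4, 2) = 2, not -1 — does not hold.

Constraints 1, 3, 4, 8 do not hold.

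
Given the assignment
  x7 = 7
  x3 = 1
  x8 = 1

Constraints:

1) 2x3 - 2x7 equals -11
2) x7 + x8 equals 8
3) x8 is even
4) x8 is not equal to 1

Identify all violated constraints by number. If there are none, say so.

Constraints 1, 3, 4 do not hold.

1) 2x3 - 2x7 = 2(1) - 2(7) = -12, not -11  FAIL
2) x7 + x8 = 7 + 1 = 8  OK
3) x8 = 1 is odd  FAIL
4) x8 = 1, but 1 is required to differ  FAIL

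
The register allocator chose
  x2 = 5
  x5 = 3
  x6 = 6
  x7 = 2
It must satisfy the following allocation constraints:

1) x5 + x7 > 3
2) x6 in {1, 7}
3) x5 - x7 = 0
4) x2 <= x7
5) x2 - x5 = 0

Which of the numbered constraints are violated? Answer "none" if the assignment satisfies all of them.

1) x5 + x7 = 3 + 2 = 5; 5 > 3 — holds.
2) x6 = 6 is not in {1, 7} — fails.
3) x5 - x7 = 3 - 2 = 1, not 0 — fails.
4) x2 = 5, x7 = 2; 5 > 2 (want ≤) — fails.
5) x2 - x5 = 5 - 3 = 2, not 0 — fails.

Constraints 2, 3, 4, and 5 are violated.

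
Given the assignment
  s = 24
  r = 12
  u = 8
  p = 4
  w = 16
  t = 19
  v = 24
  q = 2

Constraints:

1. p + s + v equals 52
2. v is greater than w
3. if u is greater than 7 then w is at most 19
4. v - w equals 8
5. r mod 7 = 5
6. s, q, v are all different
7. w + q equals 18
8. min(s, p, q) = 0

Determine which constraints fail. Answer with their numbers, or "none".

1. p + s + v = 4 + 24 + 24 = 52 — OK.
2. v = 24, w = 16; 24 > 16 — OK.
3. u = 8 > 7, so we need w ≤ 19; w = 16 ≤ 19 — OK.
4. v - w = 24 - 16 = 8 — OK.
5. 12 mod 7 = 5 — OK.
6. s = v = 24, not all different — violated.
7. w + q = 16 + 2 = 18 — OK.
8. min(24, 4, 2) = 2, not 0 — violated.

Constraints 6, 8 do not hold.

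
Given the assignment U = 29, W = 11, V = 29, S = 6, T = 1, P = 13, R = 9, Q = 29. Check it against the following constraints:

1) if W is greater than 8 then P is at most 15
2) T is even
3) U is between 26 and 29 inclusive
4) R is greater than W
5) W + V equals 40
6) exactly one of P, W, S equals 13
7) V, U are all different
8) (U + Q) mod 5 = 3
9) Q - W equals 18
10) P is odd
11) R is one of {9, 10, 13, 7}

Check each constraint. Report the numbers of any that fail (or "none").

No — constraints 2, 4, and 7 are not satisfied.

1) W = 11 > 8, so we need P ≤ 15; P = 13 ≤ 15 — OK.
2) T = 1 is odd — violated.
3) U = 29 lies in [26, 29] — OK.
4) R = 9, W = 11; 9 ≤ 11 (want >) — violated.
5) W + V = 11 + 29 = 40 — OK.
6) P=13, W=11, S=6; 1 of them equals 13 — OK.
7) V = U = 29, not all different — violated.
8) U + Q = 58; 58 mod 5 = 3 — OK.
9) Q - W = 29 - 11 = 18 — OK.
10) P = 13 is odd — OK.
11) R = 9 is in {9, 10, 13, 7} — OK.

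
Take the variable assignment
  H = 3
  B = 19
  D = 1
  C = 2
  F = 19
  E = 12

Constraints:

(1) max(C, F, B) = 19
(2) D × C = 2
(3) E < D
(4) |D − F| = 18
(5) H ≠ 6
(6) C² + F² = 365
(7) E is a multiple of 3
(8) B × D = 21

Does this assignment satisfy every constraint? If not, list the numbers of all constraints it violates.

(1) max(2, 19, 19) = 19 — holds.
(2) D × C = 1 × 2 = 2 — holds.
(3) E = 12, D = 1; 12 ≥ 1 (want <) — does not hold.
(4) |1 − 19| = 18 — holds.
(5) H = 3, and 3 ≠ 6 — holds.
(6) C² + F² = 2² + 19² = 4 + 361 = 365 — holds.
(7) 12 / 3 = 4, so 3 divides 12 — holds.
(8) B × D = 19 × 1 = 19, not 21 — does not hold.

No — constraints 3 and 8 are not satisfied.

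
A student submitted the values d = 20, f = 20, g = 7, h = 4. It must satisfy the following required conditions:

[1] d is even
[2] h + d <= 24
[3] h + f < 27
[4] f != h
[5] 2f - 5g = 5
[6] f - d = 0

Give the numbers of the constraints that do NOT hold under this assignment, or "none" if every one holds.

The assignment satisfies every constraint.

[1] d = 20 is even — holds.
[2] h + d = 4 + 20 = 24; 24 ≤ 24 — holds.
[3] h + f = 4 + 20 = 24; 24 < 27 — holds.
[4] f = 20, h = 4; distinct — holds.
[5] 2f - 5g = 2(20) - 5(7) = 5 — holds.
[6] f - d = 20 - 20 = 0 — holds.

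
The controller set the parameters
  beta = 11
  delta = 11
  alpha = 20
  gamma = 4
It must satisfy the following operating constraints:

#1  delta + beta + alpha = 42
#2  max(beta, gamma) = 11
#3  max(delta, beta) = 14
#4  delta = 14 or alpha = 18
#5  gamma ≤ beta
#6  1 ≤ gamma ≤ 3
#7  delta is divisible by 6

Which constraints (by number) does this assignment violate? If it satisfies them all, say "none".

Constraints 3, 4, 6, and 7 are violated.

#1 delta + beta + alpha = 11 + 11 + 20 = 42 — satisfied.
#2 max(11, 4) = 11 — satisfied.
#3 max(11, 11) = 11, not 14 — violated.
#4 delta = 11 ≠ 14 and alpha = 20 ≠ 18; both disjuncts false — violated.
#5 gamma = 4, beta = 11; 4 ≤ 11 — satisfied.
#6 gamma = 4 is outside [1, 3] — violated.
#7 11 = 6×1 + 5, so 6 does not divide 11 — violated.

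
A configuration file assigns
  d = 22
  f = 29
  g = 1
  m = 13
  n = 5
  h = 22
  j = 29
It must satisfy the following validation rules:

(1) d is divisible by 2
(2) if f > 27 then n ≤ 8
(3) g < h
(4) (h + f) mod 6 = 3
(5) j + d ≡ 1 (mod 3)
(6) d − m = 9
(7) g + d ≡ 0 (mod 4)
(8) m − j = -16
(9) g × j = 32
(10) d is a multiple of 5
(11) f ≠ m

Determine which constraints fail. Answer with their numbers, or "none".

(1) 22 / 2 = 11, so 2 divides 22  holds
(2) f = 29 > 27, so we need n ≤ 8; n = 5 ≤ 8  holds
(3) g = 1, h = 22; 1 < 22  holds
(4) h + f = 51; 51 mod 6 = 3  holds
(5) j + d = 51; 51 mod 3 = 0, not 1  fails
(6) d − m = 22 − 13 = 9  holds
(7) g + d = 23; 23 mod 4 = 3, not 0  fails
(8) m − j = 13 − 29 = -16  holds
(9) g × j = 1 × 29 = 29, not 32  fails
(10) 22 = 5×4 + 2, so 5 does not divide 22  fails
(11) f = 29, m = 13; distinct  holds

The assignment fails constraints 5, 7, 9, and 10.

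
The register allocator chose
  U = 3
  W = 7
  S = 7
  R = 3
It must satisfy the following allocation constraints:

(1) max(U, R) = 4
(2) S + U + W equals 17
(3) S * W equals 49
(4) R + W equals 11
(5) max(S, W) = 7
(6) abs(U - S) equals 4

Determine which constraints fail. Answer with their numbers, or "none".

The assignment fails constraints 1 and 4.

(1) max(3, 3) = 3, not 4  fails
(2) S + U + W = 7 + 3 + 7 = 17  holds
(3) S * W = 7 * 7 = 49  holds
(4) R + W = 3 + 7 = 10, not 11  fails
(5) max(7, 7) = 7  holds
(6) abs(3 - 7) = 4  holds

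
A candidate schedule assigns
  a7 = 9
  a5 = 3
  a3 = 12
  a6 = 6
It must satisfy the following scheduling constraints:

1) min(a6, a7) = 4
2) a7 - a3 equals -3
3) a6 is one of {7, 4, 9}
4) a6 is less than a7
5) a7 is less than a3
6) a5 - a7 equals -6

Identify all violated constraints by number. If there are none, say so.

1) min(6, 9) = 6, not 4  ✗
2) a7 - a3 = 9 - 12 = -3  ✓
3) a6 = 6 is not in {7, 4, 9}  ✗
4) a6 = 6, a7 = 9; 6 < 9  ✓
5) a7 = 9, a3 = 12; 9 < 12  ✓
6) a5 - a7 = 3 - 9 = -6  ✓

Violated: 1, 3.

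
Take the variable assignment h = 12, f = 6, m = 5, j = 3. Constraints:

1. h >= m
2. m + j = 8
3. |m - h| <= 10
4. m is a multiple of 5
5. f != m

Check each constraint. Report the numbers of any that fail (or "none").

1. h = 12, m = 5; 12 ≥ 5  holds
2. m + j = 5 + 3 = 8  holds
3. |5 - 12| = 7; 7 ≤ 10  holds
4. 5 / 5 = 1, so 5 divides 5  holds
5. f = 6, m = 5; distinct  holds

None — every constraint holds.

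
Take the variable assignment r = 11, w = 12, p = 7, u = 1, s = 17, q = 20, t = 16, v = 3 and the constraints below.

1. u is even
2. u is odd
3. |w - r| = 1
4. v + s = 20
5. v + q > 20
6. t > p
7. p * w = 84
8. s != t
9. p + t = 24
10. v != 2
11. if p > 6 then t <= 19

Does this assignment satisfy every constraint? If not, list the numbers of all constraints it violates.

1. u = 1 is odd — violated.
2. u = 1 is odd — satisfied.
3. |12 - 11| = 1 — satisfied.
4. v + s = 3 + 17 = 20 — satisfied.
5. v + q = 3 + 20 = 23; 23 > 20 — satisfied.
6. t = 16, p = 7; 16 > 7 — satisfied.
7. p * w = 7 * 12 = 84 — satisfied.
8. s = 17, t = 16; distinct — satisfied.
9. p + t = 7 + 16 = 23, not 24 — violated.
10. v = 3, and 3 ≠ 2 — satisfied.
11. p = 7 > 6, so we need t ≤ 19; t = 16 ≤ 19 — satisfied.

No — constraints 1, 9 are not satisfied.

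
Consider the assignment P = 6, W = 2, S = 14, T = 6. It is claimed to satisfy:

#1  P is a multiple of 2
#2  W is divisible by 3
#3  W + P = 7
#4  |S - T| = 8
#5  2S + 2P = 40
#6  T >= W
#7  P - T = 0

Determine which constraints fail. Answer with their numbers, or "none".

#1 6 / 2 = 3, so 2 divides 6 — holds.
#2 2 = 3*0 + 2, so 3 does not divide 2 — fails.
#3 W + P = 2 + 6 = 8, not 7 — fails.
#4 |14 - 6| = 8 — holds.
#5 2S + 2P = 2(14) + 2(6) = 40 — holds.
#6 T = 6, W = 2; 6 ≥ 2 — holds.
#7 P - T = 6 - 6 = 0 — holds.

Violated: 2 and 3.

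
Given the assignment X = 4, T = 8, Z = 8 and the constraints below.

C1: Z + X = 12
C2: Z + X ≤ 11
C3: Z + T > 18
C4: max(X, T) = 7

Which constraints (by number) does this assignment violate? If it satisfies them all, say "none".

Constraints 2, 3, 4 are violated.

C1: Z + X = 8 + 4 = 12  holds
C2: Z + X = 8 + 4 = 12; 12 > 11, bound 11 not met  fails
C3: Z + T = 8 + 8 = 16; 16 ≤ 18, bound 18 not met  fails
C4: max(4, 8) = 8, not 7  fails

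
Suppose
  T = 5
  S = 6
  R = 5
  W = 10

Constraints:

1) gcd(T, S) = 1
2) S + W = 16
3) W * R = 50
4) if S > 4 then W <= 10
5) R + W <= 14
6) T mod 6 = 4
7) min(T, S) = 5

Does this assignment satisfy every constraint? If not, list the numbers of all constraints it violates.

1) gcd(5, 6) = 1  true
2) S + W = 6 + 10 = 16  true
3) W * R = 10 * 5 = 50  true
4) S = 6 > 4, so we need W ≤ 10; W = 10 ≤ 10  true
5) R + W = 5 + 10 = 15; 15 > 14, bound 14 not met  false
6) 5 mod 6 = 5, not 4  false
7) min(5, 6) = 5  true

The assignment fails constraints 5 and 6.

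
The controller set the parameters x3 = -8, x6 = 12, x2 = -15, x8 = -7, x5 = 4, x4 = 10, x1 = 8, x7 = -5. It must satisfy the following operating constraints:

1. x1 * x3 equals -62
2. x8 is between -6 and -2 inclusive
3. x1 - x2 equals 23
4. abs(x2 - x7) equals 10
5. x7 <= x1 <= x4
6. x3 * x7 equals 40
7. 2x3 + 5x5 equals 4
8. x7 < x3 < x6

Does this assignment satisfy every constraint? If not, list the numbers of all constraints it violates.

1. x1 * x3 = 8 * (-8) = -64, not -62 — violated.
2. x8 = -7 is outside [-6, -2] — violated.
3. x1 - x2 = 8 - (-15) = 23 — satisfied.
4. abs(-15 - (-5)) = 10 — satisfied.
5. values -5 <= 8 <= 10 — satisfied.
6. x3 * x7 = -8 * (-5) = 40 — satisfied.
7. 2x3 + 5x5 = 2(-8) + 5(4) = 4 — satisfied.
8. values -5, -8, 12; x7 = -5 is not < x3 = -8 — violated.

No — constraints 1, 2, and 8 are not satisfied.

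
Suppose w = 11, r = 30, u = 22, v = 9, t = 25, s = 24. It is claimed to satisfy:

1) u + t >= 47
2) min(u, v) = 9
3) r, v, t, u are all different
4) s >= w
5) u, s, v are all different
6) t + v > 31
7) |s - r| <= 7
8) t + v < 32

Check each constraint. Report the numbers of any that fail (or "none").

Constraint 8 does not hold.

1) u + t = 22 + 25 = 47; 47 ≥ 47  yes
2) min(22, 9) = 9  yes
3) values 30, 9, 25, 22 are pairwise distinct  yes
4) s = 24, w = 11; 24 ≥ 11  yes
5) values 22, 24, 9 are pairwise distinct  yes
6) t + v = 25 + 9 = 34; 34 > 31  yes
7) |24 - 30| = 6; 6 ≤ 7  yes
8) t + v = 25 + 9 = 34; 34 ≥ 32, bound 32 not met  no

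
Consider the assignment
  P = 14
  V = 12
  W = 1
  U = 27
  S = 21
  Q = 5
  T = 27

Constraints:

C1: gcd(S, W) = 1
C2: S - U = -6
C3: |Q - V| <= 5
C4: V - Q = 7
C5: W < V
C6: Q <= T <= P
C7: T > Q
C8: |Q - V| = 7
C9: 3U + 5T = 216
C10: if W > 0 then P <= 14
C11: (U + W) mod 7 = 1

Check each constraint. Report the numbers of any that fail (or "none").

C1: gcd(21, 1) = 1 — OK.
C2: S - U = 21 - 27 = -6 — OK.
C3: |5 - 12| = 7; 7 > 5, exceeds bound 5 — violated.
C4: V - Q = 12 - 5 = 7 — OK.
C5: W = 1, V = 12; 1 < 12 — OK.
C6: values 5, 27, 14; T = 27 is not <= P = 14 — violated.
C7: T = 27, Q = 5; 27 > 5 — OK.
C8: |5 - 12| = 7 — OK.
C9: 3U + 5T = 3(27) + 5(27) = 216 — OK.
C10: W = 1 > 0, so we need P ≤ 14; P = 14 ≤ 14 — OK.
C11: U + W = 28; 28 mod 7 = 0, not 1 — violated.

Violated: 3, 6, and 11.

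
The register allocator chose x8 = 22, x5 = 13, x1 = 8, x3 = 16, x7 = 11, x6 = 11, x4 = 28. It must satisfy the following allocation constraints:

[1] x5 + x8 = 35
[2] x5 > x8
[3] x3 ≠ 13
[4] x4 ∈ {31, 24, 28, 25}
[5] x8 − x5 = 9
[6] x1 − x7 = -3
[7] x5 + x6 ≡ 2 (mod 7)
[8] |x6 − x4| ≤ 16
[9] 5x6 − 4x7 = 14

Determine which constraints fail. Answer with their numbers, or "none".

[1] x5 + x8 = 13 + 22 = 35 — satisfied.
[2] x5 = 13, x8 = 22; 13 ≤ 22 (want >) — violated.
[3] x3 = 16, and 16 ≠ 13 — satisfied.
[4] x4 = 28 is in {31, 24, 28, 25} — satisfied.
[5] x8 − x5 = 22 − 13 = 9 — satisfied.
[6] x1 − x7 = 8 − 11 = -3 — satisfied.
[7] x5 + x6 = 24; 24 mod 7 = 3, not 2 — violated.
[8] |11 − 28| = 17; 17 > 16, exceeds bound 16 — violated.
[9] 5x6 − 4x7 = 5(11) − 4(11) = 11, not 14 — violated.

Constraints 2, 7, 8, and 9 do not hold.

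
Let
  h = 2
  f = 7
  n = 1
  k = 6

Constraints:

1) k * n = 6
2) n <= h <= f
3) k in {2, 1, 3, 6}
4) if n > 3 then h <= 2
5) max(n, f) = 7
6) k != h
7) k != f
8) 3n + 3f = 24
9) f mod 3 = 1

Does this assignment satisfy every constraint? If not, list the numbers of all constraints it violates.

The assignment satisfies every constraint.

1) k * n = 6 * 1 = 6  ✔
2) values 1 <= 2 <= 7  ✔
3) k = 6 is in {2, 1, 3, 6}  ✔
4) n = 1, not > 3; antecedent false, conditional vacuously true  ✔
5) max(1, 7) = 7  ✔
6) k = 6, h = 2; distinct  ✔
7) k = 6, f = 7; distinct  ✔
8) 3n + 3f = 3(1) + 3(7) = 24  ✔
9) 7 mod 3 = 1  ✔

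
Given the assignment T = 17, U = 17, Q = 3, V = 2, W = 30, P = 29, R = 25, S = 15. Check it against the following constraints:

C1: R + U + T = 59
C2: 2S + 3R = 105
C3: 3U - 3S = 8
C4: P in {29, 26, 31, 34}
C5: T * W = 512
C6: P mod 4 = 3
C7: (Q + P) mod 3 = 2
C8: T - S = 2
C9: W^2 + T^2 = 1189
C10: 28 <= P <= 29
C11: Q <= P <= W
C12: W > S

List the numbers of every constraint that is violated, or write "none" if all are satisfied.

C1: R + U + T = 25 + 17 + 17 = 59 — satisfied.
C2: 2S + 3R = 2(15) + 3(25) = 105 — satisfied.
C3: 3U - 3S = 3(17) - 3(15) = 6, not 8 — violated.
C4: P = 29 is in {29, 26, 31, 34} — satisfied.
C5: T * W = 17 * 30 = 510, not 512 — violated.
C6: 29 mod 4 = 1, not 3 — violated.
C7: Q + P = 32; 32 mod 3 = 2 — satisfied.
C8: T - S = 17 - 15 = 2 — satisfied.
C9: W^2 + T^2 = 30^2 + 17^2 = 900 + 289 = 1189 — satisfied.
C10: P = 29 lies in [28, 29] — satisfied.
C11: values 3 <= 29 <= 30 — satisfied.
C12: W = 30, S = 15; 30 > 15 — satisfied.

Constraints 3, 5, and 6 are violated.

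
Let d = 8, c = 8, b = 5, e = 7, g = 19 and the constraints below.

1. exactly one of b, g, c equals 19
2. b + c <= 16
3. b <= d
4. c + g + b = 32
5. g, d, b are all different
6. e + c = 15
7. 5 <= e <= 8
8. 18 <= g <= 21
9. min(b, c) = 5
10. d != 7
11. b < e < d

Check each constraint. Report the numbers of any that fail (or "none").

All constraints are satisfied.

1. b=5, g=19, c=8; 1 of them equals 19  yes
2. b + c = 5 + 8 = 13; 13 ≤ 16  yes
3. b = 5, d = 8; 5 ≤ 8  yes
4. c + g + b = 8 + 19 + 5 = 32  yes
5. values 19, 8, 5 are pairwise distinct  yes
6. e + c = 7 + 8 = 15  yes
7. e = 7 lies in [5, 8]  yes
8. g = 19 lies in [18, 21]  yes
9. min(5, 8) = 5  yes
10. d = 8, and 8 ≠ 7  yes
11. values 5 < 7 < 8  yes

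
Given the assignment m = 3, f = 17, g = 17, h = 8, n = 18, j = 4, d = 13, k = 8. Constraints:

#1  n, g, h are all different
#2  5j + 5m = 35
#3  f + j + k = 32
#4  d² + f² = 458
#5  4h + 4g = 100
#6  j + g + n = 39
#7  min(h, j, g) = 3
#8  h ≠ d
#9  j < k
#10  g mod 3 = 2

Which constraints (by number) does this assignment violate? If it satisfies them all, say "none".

#1 values 18, 17, 8 are pairwise distinct  ✓
#2 5j + 5m = 5(4) + 5(3) = 35  ✓
#3 f + j + k = 17 + 4 + 8 = 29, not 32  ✗
#4 d² + f² = 13² + 17² = 169 + 289 = 458  ✓
#5 4h + 4g = 4(8) + 4(17) = 100  ✓
#6 j + g + n = 4 + 17 + 18 = 39  ✓
#7 min(8, 4, 17) = 4, not 3  ✗
#8 h = 8, d = 13; distinct  ✓
#9 j = 4, k = 8; 4 < 8  ✓
#10 17 mod 3 = 2  ✓

The assignment fails constraints 3 and 7.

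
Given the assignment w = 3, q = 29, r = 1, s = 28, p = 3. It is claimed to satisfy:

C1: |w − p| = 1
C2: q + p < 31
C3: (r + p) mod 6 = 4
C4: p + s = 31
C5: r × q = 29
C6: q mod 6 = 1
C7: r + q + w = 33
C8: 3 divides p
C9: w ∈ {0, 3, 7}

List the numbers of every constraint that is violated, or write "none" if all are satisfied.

C1: |3 − 3| = 0, not 1 — does not hold.
C2: q + p = 29 + 3 = 32; 32 ≥ 31, bound 31 not met — does not hold.
C3: r + p = 4; 4 mod 6 = 4 — holds.
C4: p + s = 3 + 28 = 31 — holds.
C5: r × q = 1 × 29 = 29 — holds.
C6: 29 mod 6 = 5, not 1 — does not hold.
C7: r + q + w = 1 + 29 + 3 = 33 — holds.
C8: 3 / 3 = 1, so 3 divides 3 — holds.
C9: w = 3 is in {0, 3, 7} — holds.

No — constraints 1, 2, 6 are not satisfied.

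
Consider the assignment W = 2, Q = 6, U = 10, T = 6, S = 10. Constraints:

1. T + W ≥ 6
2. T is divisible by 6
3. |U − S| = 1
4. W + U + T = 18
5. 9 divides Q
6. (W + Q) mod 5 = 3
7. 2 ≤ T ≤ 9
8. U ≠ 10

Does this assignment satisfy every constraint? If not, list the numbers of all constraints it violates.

1. T + W = 6 + 2 = 8; 8 ≥ 6  ✓
2. 6 / 6 = 1, so 6 divides 6  ✓
3. |10 − 10| = 0, not 1  ✗
4. W + U + T = 2 + 10 + 6 = 18  ✓
5. 6 = 9×0 + 6, so 9 does not divide 6  ✗
6. W + Q = 8; 8 mod 5 = 3  ✓
7. T = 6 lies in [2, 9]  ✓
8. U = 10, but 10 is required to differ  ✗

Violated: 3, 5, and 8.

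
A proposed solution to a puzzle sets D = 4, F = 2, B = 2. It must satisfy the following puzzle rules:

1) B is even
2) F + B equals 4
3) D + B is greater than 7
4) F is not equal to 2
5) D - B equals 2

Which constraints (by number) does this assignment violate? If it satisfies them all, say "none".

Constraints 3 and 4 do not hold.

1) B = 2 is even — holds.
2) F + B = 2 + 2 = 4 — holds.
3) D + B = 4 + 2 = 6; 6 ≤ 7, bound 7 not met — fails.
4) F = 2, but 2 is required to differ — fails.
5) D - B = 4 - 2 = 2 — holds.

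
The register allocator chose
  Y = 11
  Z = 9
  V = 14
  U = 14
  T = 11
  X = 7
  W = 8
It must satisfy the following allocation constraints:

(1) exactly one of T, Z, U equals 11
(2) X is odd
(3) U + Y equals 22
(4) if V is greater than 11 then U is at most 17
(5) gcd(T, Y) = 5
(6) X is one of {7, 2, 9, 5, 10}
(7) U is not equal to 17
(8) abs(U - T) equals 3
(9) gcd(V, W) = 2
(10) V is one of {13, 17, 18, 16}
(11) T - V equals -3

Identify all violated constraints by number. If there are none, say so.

Constraints 3, 5, and 10 do not hold.

(1) T=11, Z=9, U=14; 1 of them equals 11 — satisfied.
(2) X = 7 is odd — satisfied.
(3) U + Y = 14 + 11 = 25, not 22 — violated.
(4) V = 14 > 11, so we need U ≤ 17; U = 14 ≤ 17 — satisfied.
(5) gcd(11, 11) = 11, not 5 — violated.
(6) X = 7 is in {7, 2, 9, 5, 10} — satisfied.
(7) U = 14, and 14 ≠ 17 — satisfied.
(8) abs(14 - 11) = 3 — satisfied.
(9) gcd(14, 8) = 2 — satisfied.
(10) V = 14 is not in {13, 17, 18, 16} — violated.
(11) T - V = 11 - 14 = -3 — satisfied.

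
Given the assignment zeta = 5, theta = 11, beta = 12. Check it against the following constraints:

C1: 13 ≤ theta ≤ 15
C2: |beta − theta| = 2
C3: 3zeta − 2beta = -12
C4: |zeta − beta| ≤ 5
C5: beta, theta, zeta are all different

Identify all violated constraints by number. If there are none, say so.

Violated: 1, 2, 3, and 4.

C1: theta = 11 is outside [13, 15] — violated.
C2: |12 − 11| = 1, not 2 — violated.
C3: 3zeta − 2beta = 3(5) − 2(12) = -9, not -12 — violated.
C4: |5 − 12| = 7; 7 > 5, exceeds bound 5 — violated.
C5: values 12, 11, 5 are pairwise distinct — satisfied.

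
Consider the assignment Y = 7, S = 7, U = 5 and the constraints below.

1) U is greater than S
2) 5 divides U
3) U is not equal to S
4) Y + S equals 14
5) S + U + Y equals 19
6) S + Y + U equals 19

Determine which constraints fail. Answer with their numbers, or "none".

1) U = 5, S = 7; 5 ≤ 7 (want >)  false
2) 5 / 5 = 1, so 5 divides 5  true
3) U = 5, S = 7; distinct  true
4) Y + S = 7 + 7 = 14  true
5) S + U + Y = 7 + 5 + 7 = 19  true
6) S + Y + U = 7 + 7 + 5 = 19  true

Violated: 1.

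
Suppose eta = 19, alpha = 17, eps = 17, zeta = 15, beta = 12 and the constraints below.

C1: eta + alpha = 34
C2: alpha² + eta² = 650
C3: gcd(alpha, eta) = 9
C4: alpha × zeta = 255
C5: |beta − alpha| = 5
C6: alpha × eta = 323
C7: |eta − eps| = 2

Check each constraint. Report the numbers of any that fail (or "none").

Constraints 1 and 3 do not hold.

C1: eta + alpha = 19 + 17 = 36, not 34 — fails.
C2: alpha² + eta² = 17² + 19² = 289 + 361 = 650 — holds.
C3: gcd(17, 19) = 1, not 9 — fails.
C4: alpha × zeta = 17 × 15 = 255 — holds.
C5: |12 − 17| = 5 — holds.
C6: alpha × eta = 17 × 19 = 323 — holds.
C7: |19 − 17| = 2 — holds.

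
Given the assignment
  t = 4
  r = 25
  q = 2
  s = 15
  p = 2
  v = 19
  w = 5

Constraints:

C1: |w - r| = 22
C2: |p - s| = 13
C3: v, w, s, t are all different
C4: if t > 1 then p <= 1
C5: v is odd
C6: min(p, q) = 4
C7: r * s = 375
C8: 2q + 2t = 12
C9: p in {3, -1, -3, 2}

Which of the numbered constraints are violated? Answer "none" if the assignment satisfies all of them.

Constraints 1, 4, 6 are violated.

C1: |5 - 25| = 20, not 22  ✗
C2: |2 - 15| = 13  ✓
C3: values 19, 5, 15, 4 are pairwise distinct  ✓
C4: t = 4 > 1, so we need p ≤ 1; but p = 2 > 1  ✗
C5: v = 19 is odd  ✓
C6: min(2, 2) = 2, not 4  ✗
C7: r * s = 25 * 15 = 375  ✓
C8: 2q + 2t = 2(2) + 2(4) = 12  ✓
C9: p = 2 is in {3, -1, -3, 2}  ✓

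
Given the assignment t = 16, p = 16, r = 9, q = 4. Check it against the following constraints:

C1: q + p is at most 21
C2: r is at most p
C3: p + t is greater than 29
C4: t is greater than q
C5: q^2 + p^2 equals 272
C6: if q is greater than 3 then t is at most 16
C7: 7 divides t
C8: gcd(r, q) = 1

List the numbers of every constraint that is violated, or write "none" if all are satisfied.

C1: q + p = 4 + 16 = 20; 20 ≤ 21  ✔
C2: r = 9, p = 16; 9 ≤ 16  ✔
C3: p + t = 16 + 16 = 32; 32 > 29  ✔
C4: t = 16, q = 4; 16 > 4  ✔
C5: q^2 + p^2 = 4^2 + 16^2 = 16 + 256 = 272  ✔
C6: q = 4 > 3, so we need t ≤ 16; t = 16 ≤ 16  ✔
C7: 16 = 7*2 + 2, so 7 does not divide 16  ✘
C8: gcd(9, 4) = 1  ✔

No — constraint 7 is not satisfied.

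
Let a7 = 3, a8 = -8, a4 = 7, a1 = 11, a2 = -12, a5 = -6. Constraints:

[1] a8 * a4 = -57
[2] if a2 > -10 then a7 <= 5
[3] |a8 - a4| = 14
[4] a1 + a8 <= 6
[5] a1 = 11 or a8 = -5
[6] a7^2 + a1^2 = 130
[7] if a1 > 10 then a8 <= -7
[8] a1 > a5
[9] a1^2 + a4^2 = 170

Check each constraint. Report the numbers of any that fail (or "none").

No — constraints 1 and 3 are not satisfied.

[1] a8 * a4 = -8 * 7 = -56, not -57 — violated.
[2] a2 = -12, not > -10; antecedent false, conditional vacuously true — OK.
[3] |-8 - 7| = 15, not 14 — violated.
[4] a1 + a8 = 11 + (-8) = 3; 3 ≤ 6 — OK.
[5] a1 = 11 = 11 (first disjunct) — OK.
[6] a7^2 + a1^2 = 3^2 + 11^2 = 9 + 121 = 130 — OK.
[7] a1 = 11 > 10, so we need a8 ≤ -7; a8 = -8 ≤ -7 — OK.
[8] a1 = 11, a5 = -6; 11 > -6 — OK.
[9] a1^2 + a4^2 = 11^2 + 7^2 = 121 + 49 = 170 — OK.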